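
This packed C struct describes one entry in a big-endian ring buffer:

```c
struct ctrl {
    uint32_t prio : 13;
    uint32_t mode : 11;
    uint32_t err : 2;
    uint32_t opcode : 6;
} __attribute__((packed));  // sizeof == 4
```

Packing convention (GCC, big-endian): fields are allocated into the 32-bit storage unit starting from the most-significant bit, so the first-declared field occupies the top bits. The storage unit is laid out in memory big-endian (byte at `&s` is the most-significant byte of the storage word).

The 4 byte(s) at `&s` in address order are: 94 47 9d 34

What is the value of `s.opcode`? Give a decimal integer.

52

[0]=0x94 [1]=0x47 [2]=0x9d [3]=0x34 (big-endian) → word 0x94479d34
prio:13 @ bit 19 → (0x94479d34>>19)&0x1fff = 0x1288
mode:11 @ bit 8 → (0x94479d34>>8)&0x7ff = 0x79d
err:2 @ bit 6 → (0x94479d34>>6)&0x3 = 0x0
opcode:6 @ bit 0 → (0x94479d34>>0)&0x3f = 0x34  ←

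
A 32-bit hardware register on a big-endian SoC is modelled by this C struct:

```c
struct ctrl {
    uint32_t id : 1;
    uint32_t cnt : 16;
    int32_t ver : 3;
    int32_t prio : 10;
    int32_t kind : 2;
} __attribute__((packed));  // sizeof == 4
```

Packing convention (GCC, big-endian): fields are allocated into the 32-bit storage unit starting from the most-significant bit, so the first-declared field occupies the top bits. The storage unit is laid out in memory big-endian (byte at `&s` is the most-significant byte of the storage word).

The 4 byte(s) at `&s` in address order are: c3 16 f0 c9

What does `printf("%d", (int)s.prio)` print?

50

[0]=0xc3 [1]=0x16 [2]=0xf0 [3]=0xc9 (big-endian) → word 0xc316f0c9
id:1 @ bit 31 → (0xc316f0c9>>31)&0x1 = 0x1
cnt:16 @ bit 15 → (0xc316f0c9>>15)&0xffff = 0x862d
ver:3 @ bit 12 → (0xc316f0c9>>12)&0x7 = 0x7
prio:10 @ bit 2 → (0xc316f0c9>>2)&0x3ff = 0x32  ←
kind:2 @ bit 0 → (0xc316f0c9>>0)&0x3 = 0x1
prio signed 10b, MSB=0: value = 50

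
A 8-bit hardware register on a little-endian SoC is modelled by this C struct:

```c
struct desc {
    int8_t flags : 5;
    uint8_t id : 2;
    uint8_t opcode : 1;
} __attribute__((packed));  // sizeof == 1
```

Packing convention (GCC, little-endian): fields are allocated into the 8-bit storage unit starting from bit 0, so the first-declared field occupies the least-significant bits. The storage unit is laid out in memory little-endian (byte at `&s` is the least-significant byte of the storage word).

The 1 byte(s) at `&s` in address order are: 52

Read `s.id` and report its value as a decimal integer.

[0]=0x52 (little-endian) → word 0x52
flags [0+:5] = (word>>0) & 0x1f = 18
id [5+:2] = (word>>5) & 0x3 = 2  ←
opcode [7+:1] = (word>>7) & 0x1 = 0

2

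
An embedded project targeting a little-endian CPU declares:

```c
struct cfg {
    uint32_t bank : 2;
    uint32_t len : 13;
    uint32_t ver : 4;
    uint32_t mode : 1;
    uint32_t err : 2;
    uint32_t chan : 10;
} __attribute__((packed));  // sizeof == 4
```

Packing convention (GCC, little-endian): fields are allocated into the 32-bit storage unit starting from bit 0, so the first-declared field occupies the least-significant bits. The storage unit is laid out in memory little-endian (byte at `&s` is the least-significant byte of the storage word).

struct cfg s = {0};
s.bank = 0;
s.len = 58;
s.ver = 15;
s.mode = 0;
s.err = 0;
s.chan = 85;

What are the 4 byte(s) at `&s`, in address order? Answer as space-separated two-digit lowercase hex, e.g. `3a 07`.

bank:2 = 0 → 0x0 << 0 → word 0x00000000
len:13 = 58 → 0x3a << 2 → word 0x000000e8
ver:4 = 15 → 0xf << 15 → word 0x000780e8
mode:1 = 0 → 0x0 << 19 → word 0x000780e8
err:2 = 0 → 0x0 << 20 → word 0x000780e8
chan:10 = 85 → 0x55 << 22 → word 0x154780e8
word = 0x154780e8 → little-endian bytes:
  [0]=0xe8  [1]=0x80  [2]=0x47  [3]=0x15

e8 80 47 15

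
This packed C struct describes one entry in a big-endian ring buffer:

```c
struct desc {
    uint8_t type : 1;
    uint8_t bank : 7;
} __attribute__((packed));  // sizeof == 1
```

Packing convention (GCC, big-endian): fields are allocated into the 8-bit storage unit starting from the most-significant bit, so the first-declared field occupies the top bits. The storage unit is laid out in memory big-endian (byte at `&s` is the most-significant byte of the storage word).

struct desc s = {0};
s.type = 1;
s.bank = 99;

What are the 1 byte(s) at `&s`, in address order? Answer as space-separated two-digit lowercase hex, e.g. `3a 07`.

e3

[7+:1] type=1 & 0x1 = 0x1; word=0x80
[0+:7] bank=99 & 0x7f = 0x63; word=0xe3
word = 0xe3 → big-endian bytes:
  [0]=0xe3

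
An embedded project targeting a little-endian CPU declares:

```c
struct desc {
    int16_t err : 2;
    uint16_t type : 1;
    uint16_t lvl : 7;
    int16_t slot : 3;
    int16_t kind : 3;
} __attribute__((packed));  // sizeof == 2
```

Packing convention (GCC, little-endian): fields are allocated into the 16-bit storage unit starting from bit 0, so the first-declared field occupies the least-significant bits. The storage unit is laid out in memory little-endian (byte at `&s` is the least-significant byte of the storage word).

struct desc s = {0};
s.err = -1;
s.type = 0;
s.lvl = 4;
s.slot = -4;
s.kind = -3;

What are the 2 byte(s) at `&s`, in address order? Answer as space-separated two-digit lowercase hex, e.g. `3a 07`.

err (2b) val=-1 bits=0x3 at bit 0: 0x0003
type (1b) val=0 bits=0x0 at bit 2: 0x0003
lvl (7b) val=4 bits=0x4 at bit 3: 0x0023
slot (3b) val=-4 bits=0x4 at bit 10: 0x1023
kind (3b) val=-3 bits=0x5 at bit 13: 0xb023
word = 0xb023 → little-endian bytes:
  [0]=0x23  [1]=0xb0

23 b0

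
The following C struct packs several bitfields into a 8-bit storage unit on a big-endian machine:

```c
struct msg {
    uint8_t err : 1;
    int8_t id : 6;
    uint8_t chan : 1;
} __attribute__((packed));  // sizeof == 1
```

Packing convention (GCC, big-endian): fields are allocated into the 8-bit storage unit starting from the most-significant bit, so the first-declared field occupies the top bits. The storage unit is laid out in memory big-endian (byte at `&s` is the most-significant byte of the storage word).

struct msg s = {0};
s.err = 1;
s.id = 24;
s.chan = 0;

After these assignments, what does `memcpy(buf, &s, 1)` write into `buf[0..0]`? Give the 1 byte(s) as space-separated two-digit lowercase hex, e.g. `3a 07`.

err (1b) val=1 bits=0x1 at bit 7: 0x80
id (6b) val=24 bits=0x18 at bit 1: 0xb0
chan (1b) val=0 bits=0x0 at bit 0: 0xb0
word = 0xb0 → big-endian bytes:
  [0]=0xb0

b0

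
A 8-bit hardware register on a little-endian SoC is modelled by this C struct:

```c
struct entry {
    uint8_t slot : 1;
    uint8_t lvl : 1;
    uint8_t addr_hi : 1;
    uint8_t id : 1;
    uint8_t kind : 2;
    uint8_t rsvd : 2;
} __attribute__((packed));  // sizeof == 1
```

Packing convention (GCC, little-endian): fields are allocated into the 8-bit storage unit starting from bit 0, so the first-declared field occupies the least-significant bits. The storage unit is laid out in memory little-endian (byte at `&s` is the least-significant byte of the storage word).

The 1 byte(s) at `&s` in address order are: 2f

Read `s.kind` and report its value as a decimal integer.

2

[0]=0x2f (little-endian) → word 0x2f
slot [0+:1] = (word>>0) & 0x1 = 1
lvl [1+:1] = (word>>1) & 0x1 = 1
addr_hi [2+:1] = (word>>2) & 0x1 = 1
id [3+:1] = (word>>3) & 0x1 = 1
kind [4+:2] = (word>>4) & 0x3 = 2  ←
rsvd [6+:2] = (word>>6) & 0x3 = 0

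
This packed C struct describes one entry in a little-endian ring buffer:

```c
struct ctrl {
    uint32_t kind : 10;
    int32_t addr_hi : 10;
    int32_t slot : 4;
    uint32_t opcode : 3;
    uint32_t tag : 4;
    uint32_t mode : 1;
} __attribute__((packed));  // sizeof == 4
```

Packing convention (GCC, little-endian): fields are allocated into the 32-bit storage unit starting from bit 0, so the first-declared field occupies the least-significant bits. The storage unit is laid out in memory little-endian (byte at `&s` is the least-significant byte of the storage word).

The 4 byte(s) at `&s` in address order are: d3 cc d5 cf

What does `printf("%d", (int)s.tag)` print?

9

[0]=0xd3 [1]=0xcc [2]=0xd5 [3]=0xcf (little-endian) → word 0xcfd5ccd3
kind [0+:10] = (word>>0) & 0x3ff = 211
addr_hi [10+:10] = (word>>10) & 0x3ff = 371
slot [20+:4] = (word>>20) & 0xf = 13
opcode [24+:3] = (word>>24) & 0x7 = 7
tag [27+:4] = (word>>27) & 0xf = 9  ←
mode [31+:1] = (word>>31) & 0x1 = 1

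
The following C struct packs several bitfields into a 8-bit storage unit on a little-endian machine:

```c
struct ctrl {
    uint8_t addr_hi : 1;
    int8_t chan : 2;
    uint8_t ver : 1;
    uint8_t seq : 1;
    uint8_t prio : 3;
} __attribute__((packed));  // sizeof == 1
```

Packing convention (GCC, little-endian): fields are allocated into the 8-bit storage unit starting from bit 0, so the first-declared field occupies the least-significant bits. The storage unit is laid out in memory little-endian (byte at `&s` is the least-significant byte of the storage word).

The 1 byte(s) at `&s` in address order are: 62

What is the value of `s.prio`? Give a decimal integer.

[0]=0x62 (little-endian) → word 0x62
addr_hi [0+:1] = (word>>0) & 0x1 = 0
chan [1+:2] = (word>>1) & 0x3 = 1
ver [3+:1] = (word>>3) & 0x1 = 0
seq [4+:1] = (word>>4) & 0x1 = 0
prio [5+:3] = (word>>5) & 0x7 = 3  ←

3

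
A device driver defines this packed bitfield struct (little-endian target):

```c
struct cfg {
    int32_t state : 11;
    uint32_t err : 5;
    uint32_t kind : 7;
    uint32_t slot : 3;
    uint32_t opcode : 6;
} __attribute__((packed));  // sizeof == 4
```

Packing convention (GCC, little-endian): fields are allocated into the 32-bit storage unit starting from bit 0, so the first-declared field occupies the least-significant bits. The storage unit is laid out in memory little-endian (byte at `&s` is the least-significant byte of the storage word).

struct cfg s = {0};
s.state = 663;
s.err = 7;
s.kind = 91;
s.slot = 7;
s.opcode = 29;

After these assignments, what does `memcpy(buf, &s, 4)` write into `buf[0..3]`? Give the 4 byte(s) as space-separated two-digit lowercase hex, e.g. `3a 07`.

[0+:11] state=663 & 0x7ff = 0x297; word=0x00000297
[11+:5] err=7 & 0x1f = 0x7; word=0x00003a97
[16+:7] kind=91 & 0x7f = 0x5b; word=0x005b3a97
[23+:3] slot=7 & 0x7 = 0x7; word=0x03db3a97
[26+:6] opcode=29 & 0x3f = 0x1d; word=0x77db3a97
word = 0x77db3a97 → little-endian bytes:
  [0]=0x97  [1]=0x3a  [2]=0xdb  [3]=0x77

97 3a db 77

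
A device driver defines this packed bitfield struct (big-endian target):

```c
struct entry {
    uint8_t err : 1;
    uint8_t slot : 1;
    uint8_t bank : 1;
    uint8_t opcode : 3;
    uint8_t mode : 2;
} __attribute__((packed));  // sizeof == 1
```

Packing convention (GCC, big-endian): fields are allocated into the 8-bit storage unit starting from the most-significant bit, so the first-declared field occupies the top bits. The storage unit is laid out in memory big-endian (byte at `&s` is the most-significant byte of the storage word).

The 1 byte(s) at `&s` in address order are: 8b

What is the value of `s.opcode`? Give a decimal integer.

2

[0]=0x8b (big-endian) → word 0x8b
err [7+:1] = (word>>7) & 0x1 = 1
slot [6+:1] = (word>>6) & 0x1 = 0
bank [5+:1] = (word>>5) & 0x1 = 0
opcode [2+:3] = (word>>2) & 0x7 = 2  ←
mode [0+:2] = (word>>0) & 0x3 = 3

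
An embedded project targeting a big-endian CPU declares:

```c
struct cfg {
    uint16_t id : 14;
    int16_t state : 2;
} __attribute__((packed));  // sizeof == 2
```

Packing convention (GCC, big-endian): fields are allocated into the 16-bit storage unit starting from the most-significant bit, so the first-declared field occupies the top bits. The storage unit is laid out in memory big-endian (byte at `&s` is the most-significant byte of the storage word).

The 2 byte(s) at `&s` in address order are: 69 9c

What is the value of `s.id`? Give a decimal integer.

[0]=0x69 [1]=0x9c (big-endian) → word 0x699c
id [2+:14] = (word>>2) & 0x3fff = 6759  ←
state [0+:2] = (word>>0) & 0x3 = 0

6759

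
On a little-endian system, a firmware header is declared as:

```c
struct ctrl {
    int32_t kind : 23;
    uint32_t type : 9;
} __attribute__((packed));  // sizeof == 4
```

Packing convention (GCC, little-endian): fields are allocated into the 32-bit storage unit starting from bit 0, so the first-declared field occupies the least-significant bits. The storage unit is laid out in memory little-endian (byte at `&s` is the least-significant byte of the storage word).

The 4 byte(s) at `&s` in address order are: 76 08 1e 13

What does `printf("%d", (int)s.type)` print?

38

[0]=0x76 [1]=0x08 [2]=0x1e [3]=0x13 (little-endian) → word 0x131e0876
kind:23 @ bit 0 → (0x131e0876>>0)&0x7fffff = 0x1e0876
type:9 @ bit 23 → (0x131e0876>>23)&0x1ff = 0x26  ←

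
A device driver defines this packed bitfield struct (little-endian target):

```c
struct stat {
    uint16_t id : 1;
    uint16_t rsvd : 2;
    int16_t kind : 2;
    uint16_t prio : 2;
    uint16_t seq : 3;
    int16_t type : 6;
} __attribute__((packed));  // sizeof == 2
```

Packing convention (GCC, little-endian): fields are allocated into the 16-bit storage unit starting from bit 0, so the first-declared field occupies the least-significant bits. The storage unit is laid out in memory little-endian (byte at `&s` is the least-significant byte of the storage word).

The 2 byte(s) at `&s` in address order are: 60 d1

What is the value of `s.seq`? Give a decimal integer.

[0]=0x60 [1]=0xd1 (little-endian) → word 0xd160
id:1 @ bit 0 → (0xd160>>0)&0x1 = 0x0
rsvd:2 @ bit 1 → (0xd160>>1)&0x3 = 0x0
kind:2 @ bit 3 → (0xd160>>3)&0x3 = 0x0
prio:2 @ bit 5 → (0xd160>>5)&0x3 = 0x3
seq:3 @ bit 7 → (0xd160>>7)&0x7 = 0x2  ←
type:6 @ bit 10 → (0xd160>>10)&0x3f = 0x34

2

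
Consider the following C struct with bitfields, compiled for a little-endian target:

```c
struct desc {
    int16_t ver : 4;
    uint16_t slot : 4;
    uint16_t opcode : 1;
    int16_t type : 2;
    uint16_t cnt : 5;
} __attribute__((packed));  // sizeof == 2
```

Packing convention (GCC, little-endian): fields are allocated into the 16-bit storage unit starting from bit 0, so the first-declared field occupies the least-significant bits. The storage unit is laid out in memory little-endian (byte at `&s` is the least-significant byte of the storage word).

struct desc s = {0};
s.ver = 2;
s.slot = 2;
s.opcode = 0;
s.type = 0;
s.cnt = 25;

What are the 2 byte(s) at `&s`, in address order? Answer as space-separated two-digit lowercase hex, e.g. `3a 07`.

ver (4b) val=2 bits=0x2 at bit 0: 0x0002
slot (4b) val=2 bits=0x2 at bit 4: 0x0022
opcode (1b) val=0 bits=0x0 at bit 8: 0x0022
type (2b) val=0 bits=0x0 at bit 9: 0x0022
cnt (5b) val=25 bits=0x19 at bit 11: 0xc822
word = 0xc822 → little-endian bytes:
  [0]=0x22  [1]=0xc8

22 c8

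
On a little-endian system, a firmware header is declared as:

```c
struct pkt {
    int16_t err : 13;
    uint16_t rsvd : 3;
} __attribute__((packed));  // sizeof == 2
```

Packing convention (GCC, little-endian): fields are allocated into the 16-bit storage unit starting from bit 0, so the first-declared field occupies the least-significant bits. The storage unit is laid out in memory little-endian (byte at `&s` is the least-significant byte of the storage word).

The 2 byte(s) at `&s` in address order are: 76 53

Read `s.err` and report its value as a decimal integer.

[0]=0x76 [1]=0x53 (little-endian) → word 0x5376
err:13 @ bit 0 → (0x5376>>0)&0x1fff = 0x1376  ←
rsvd:3 @ bit 13 → (0x5376>>13)&0x7 = 0x2
err signed 13b, MSB=1: 4982 - 8192 = -3210

-3210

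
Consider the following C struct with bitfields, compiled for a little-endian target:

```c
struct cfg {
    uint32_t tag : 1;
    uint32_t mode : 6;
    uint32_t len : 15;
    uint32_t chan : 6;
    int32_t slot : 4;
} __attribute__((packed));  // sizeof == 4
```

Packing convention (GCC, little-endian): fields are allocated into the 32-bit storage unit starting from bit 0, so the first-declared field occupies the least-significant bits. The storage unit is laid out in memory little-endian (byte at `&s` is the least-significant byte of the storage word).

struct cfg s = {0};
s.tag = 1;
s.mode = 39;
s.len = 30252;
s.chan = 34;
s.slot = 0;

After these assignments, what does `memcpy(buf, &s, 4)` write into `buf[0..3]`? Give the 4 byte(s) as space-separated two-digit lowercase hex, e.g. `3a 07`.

4f 16 bb 08

tag (1b) val=1 bits=0x1 at bit 0: 0x00000001
mode (6b) val=39 bits=0x27 at bit 1: 0x0000004f
len (15b) val=30252 bits=0x762c at bit 7: 0x003b164f
chan (6b) val=34 bits=0x22 at bit 22: 0x08bb164f
slot (4b) val=0 bits=0x0 at bit 28: 0x08bb164f
word = 0x08bb164f → little-endian bytes:
  [0]=0x4f  [1]=0x16  [2]=0xbb  [3]=0x08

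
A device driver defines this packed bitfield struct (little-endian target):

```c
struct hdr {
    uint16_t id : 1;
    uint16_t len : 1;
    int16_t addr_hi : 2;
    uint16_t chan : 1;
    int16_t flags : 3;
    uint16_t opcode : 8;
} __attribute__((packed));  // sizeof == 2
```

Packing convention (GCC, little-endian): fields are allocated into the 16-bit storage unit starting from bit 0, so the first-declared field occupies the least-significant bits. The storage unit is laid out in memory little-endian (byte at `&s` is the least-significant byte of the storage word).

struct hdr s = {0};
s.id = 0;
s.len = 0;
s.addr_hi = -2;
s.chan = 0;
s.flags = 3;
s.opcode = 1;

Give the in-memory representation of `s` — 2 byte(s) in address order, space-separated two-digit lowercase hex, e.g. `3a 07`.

[0+:1] id=0 & 0x1 = 0x0; word=0x0000
[1+:1] len=0 & 0x1 = 0x0; word=0x0000
[2+:2] addr_hi=-2 & 0x3 = 0x2; word=0x0008
[4+:1] chan=0 & 0x1 = 0x0; word=0x0008
[5+:3] flags=3 & 0x7 = 0x3; word=0x0068
[8+:8] opcode=1 & 0xff = 0x1; word=0x0168
word = 0x0168 → little-endian bytes:
  [0]=0x68  [1]=0x01

68 01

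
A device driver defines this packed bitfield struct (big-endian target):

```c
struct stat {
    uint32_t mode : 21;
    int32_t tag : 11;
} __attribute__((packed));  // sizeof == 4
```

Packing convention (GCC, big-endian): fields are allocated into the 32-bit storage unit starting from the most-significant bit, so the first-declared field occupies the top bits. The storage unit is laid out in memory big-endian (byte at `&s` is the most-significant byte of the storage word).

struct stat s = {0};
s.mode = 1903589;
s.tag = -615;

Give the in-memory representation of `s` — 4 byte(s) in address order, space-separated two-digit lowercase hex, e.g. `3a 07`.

[11+:21] mode=1903589 & 0x1fffff = 0x1d0be5; word=0xe85f2800
[0+:11] tag=-615 & 0x7ff = 0x599; word=0xe85f2d99
word = 0xe85f2d99 → big-endian bytes:
  [0]=0xe8  [1]=0x5f  [2]=0x2d  [3]=0x99

e8 5f 2d 99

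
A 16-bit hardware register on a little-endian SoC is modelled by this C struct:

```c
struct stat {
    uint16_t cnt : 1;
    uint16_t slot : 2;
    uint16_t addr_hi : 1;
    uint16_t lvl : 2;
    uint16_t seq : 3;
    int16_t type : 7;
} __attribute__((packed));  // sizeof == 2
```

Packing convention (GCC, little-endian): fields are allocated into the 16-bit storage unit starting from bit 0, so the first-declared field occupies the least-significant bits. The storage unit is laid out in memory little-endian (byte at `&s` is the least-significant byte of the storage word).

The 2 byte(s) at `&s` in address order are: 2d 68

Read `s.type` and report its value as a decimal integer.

[0]=0x2d [1]=0x68 (little-endian) → word 0x682d
cnt [0+:1] = (word>>0) & 0x1 = 1
slot [1+:2] = (word>>1) & 0x3 = 2
addr_hi [3+:1] = (word>>3) & 0x1 = 1
lvl [4+:2] = (word>>4) & 0x3 = 2
seq [6+:3] = (word>>6) & 0x7 = 0
type [9+:7] = (word>>9) & 0x7f = 52  ←
type signed 7b, MSB=0: value = 52

52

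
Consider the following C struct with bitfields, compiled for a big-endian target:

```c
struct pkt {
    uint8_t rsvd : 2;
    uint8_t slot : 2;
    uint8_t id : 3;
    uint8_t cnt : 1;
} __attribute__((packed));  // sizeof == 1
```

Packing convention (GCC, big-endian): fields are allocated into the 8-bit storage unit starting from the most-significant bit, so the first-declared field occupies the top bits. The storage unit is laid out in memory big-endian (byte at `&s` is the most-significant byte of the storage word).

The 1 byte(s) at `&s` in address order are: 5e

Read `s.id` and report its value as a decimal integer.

7

[0]=0x5e (big-endian) → word 0x5e
rsvd [6+:2] = (word>>6) & 0x3 = 1
slot [4+:2] = (word>>4) & 0x3 = 1
id [1+:3] = (word>>1) & 0x7 = 7  ←
cnt [0+:1] = (word>>0) & 0x1 = 0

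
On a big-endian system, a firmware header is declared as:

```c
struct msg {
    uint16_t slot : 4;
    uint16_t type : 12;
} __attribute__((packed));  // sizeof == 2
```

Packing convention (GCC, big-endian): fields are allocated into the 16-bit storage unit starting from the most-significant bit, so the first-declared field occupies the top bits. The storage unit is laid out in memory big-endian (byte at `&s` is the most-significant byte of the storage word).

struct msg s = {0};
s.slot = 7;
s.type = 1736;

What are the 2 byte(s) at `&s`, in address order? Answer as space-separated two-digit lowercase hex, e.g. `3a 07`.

[12+:4] slot=7 & 0xf = 0x7; word=0x7000
[0+:12] type=1736 & 0xfff = 0x6c8; word=0x76c8
word = 0x76c8 → big-endian bytes:
  [0]=0x76  [1]=0xc8

76 c8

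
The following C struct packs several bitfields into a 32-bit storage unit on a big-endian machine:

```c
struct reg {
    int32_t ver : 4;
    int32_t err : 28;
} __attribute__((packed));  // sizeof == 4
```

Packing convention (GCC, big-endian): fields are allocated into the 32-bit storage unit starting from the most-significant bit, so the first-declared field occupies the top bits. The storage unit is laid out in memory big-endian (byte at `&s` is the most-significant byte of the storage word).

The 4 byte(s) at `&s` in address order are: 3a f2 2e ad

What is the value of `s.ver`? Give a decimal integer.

[0]=0x3a [1]=0xf2 [2]=0x2e [3]=0xad (big-endian) → word 0x3af22ead
ver [28+:4] = (word>>28) & 0xf = 3  ←
err [0+:28] = (word>>0) & 0xfffffff = 183643821
ver signed 4b, MSB=0: value = 3

3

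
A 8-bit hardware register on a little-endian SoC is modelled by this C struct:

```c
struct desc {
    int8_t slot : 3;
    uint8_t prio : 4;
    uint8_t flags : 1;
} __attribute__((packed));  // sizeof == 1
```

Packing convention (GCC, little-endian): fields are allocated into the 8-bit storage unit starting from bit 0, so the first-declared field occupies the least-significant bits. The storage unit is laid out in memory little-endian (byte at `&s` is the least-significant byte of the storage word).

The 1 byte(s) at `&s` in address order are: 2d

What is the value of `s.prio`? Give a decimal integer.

[0]=0x2d (little-endian) → word 0x2d
slot [0+:3] = (word>>0) & 0x7 = 5
prio [3+:4] = (word>>3) & 0xf = 5  ←
flags [7+:1] = (word>>7) & 0x1 = 0

5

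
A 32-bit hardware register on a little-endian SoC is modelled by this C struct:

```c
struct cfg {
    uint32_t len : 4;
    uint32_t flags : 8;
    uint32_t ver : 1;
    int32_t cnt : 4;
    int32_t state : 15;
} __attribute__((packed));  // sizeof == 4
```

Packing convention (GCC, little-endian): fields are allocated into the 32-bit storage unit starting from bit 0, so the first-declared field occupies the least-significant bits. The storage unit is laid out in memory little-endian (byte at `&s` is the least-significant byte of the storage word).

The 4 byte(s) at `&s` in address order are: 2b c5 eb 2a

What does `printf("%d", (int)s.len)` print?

[0]=0x2b [1]=0xc5 [2]=0xeb [3]=0x2a (little-endian) → word 0x2aebc52b
len:4 @ bit 0 → (0x2aebc52b>>0)&0xf = 0xb  ←
flags:8 @ bit 4 → (0x2aebc52b>>4)&0xff = 0x52
ver:1 @ bit 12 → (0x2aebc52b>>12)&0x1 = 0x0
cnt:4 @ bit 13 → (0x2aebc52b>>13)&0xf = 0xe
state:15 @ bit 17 → (0x2aebc52b>>17)&0x7fff = 0x1575

11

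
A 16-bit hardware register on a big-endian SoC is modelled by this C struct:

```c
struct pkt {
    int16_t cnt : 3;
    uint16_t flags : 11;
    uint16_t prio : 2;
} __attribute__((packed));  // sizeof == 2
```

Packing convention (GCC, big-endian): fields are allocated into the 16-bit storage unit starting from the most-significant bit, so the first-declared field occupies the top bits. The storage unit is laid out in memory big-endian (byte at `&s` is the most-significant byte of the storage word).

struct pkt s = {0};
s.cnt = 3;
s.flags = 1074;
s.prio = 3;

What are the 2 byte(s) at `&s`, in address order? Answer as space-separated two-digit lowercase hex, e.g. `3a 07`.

70 cb

cnt (3b) val=3 bits=0x3 at bit 13: 0x6000
flags (11b) val=1074 bits=0x432 at bit 2: 0x70c8
prio (2b) val=3 bits=0x3 at bit 0: 0x70cb
word = 0x70cb → big-endian bytes:
  [0]=0x70  [1]=0xcb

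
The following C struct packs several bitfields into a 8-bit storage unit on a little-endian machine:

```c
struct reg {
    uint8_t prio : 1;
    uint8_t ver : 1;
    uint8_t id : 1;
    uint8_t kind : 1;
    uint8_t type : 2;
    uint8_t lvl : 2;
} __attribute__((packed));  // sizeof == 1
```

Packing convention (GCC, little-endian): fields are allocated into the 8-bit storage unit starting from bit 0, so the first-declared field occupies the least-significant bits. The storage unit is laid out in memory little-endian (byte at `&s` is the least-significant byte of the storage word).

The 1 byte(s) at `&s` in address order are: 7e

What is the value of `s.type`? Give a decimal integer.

3

[0]=0x7e (little-endian) → word 0x7e
prio:1 @ bit 0 → (0x7e>>0)&0x1 = 0x0
ver:1 @ bit 1 → (0x7e>>1)&0x1 = 0x1
id:1 @ bit 2 → (0x7e>>2)&0x1 = 0x1
kind:1 @ bit 3 → (0x7e>>3)&0x1 = 0x1
type:2 @ bit 4 → (0x7e>>4)&0x3 = 0x3  ←
lvl:2 @ bit 6 → (0x7e>>6)&0x3 = 0x1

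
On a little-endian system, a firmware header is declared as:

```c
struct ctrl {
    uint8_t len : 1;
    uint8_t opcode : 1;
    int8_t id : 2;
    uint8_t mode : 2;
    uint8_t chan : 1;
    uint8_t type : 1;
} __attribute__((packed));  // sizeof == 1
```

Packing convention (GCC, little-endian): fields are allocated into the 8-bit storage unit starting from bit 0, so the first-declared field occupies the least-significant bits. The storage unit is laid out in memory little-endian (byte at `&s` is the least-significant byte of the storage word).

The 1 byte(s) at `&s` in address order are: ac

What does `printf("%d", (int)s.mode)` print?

[0]=0xac (little-endian) → word 0xac
len:1 @ bit 0 → (0xac>>0)&0x1 = 0x0
opcode:1 @ bit 1 → (0xac>>1)&0x1 = 0x0
id:2 @ bit 2 → (0xac>>2)&0x3 = 0x3
mode:2 @ bit 4 → (0xac>>4)&0x3 = 0x2  ←
chan:1 @ bit 6 → (0xac>>6)&0x1 = 0x0
type:1 @ bit 7 → (0xac>>7)&0x1 = 0x1

2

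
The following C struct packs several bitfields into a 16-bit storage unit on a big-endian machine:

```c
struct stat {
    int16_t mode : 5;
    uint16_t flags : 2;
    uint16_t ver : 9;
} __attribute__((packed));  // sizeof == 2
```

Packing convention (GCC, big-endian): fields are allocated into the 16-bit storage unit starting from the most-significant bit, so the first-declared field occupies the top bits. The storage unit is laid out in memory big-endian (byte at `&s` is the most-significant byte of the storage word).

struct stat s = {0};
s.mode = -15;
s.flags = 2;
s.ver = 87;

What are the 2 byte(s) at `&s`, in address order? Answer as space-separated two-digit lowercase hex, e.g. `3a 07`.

mode (5b) val=-15 bits=0x11 at bit 11: 0x8800
flags (2b) val=2 bits=0x2 at bit 9: 0x8c00
ver (9b) val=87 bits=0x57 at bit 0: 0x8c57
word = 0x8c57 → big-endian bytes:
  [0]=0x8c  [1]=0x57

8c 57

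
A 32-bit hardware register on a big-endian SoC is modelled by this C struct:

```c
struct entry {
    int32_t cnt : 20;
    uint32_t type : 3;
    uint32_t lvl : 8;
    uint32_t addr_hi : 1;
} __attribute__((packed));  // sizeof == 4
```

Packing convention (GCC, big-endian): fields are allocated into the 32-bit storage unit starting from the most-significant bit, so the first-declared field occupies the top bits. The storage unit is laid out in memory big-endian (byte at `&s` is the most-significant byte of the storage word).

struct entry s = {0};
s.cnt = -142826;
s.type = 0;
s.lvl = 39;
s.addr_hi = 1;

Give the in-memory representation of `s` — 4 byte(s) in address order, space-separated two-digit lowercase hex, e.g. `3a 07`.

[12+:20] cnt=-142826 & 0xfffff = 0xdd216; word=0xdd216000
[9+:3] type=0 & 0x7 = 0x0; word=0xdd216000
[1+:8] lvl=39 & 0xff = 0x27; word=0xdd21604e
[0+:1] addr_hi=1 & 0x1 = 0x1; word=0xdd21604f
word = 0xdd21604f → big-endian bytes:
  [0]=0xdd  [1]=0x21  [2]=0x60  [3]=0x4f

dd 21 60 4f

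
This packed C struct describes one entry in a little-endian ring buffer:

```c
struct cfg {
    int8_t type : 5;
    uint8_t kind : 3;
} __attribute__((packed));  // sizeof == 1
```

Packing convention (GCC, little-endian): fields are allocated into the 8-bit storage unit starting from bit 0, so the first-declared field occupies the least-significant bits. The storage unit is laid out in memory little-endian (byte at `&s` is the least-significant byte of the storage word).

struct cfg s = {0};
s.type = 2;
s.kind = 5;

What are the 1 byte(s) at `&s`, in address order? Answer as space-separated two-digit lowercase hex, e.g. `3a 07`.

a2

type:5 = 2 → 0x2 << 0 → word 0x02
kind:3 = 5 → 0x5 << 5 → word 0xa2
word = 0xa2 → little-endian bytes:
  [0]=0xa2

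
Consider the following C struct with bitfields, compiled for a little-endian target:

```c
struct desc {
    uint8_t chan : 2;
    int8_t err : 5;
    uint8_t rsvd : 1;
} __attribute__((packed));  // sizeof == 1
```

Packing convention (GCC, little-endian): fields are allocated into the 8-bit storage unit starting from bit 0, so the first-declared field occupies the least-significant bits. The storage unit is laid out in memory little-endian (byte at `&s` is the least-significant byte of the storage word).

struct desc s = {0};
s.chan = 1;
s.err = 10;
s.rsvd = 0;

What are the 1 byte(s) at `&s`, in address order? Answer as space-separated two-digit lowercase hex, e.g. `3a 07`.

[0+:2] chan=1 & 0x3 = 0x1; word=0x01
[2+:5] err=10 & 0x1f = 0xa; word=0x29
[7+:1] rsvd=0 & 0x1 = 0x0; word=0x29
word = 0x29 → little-endian bytes:
  [0]=0x29

29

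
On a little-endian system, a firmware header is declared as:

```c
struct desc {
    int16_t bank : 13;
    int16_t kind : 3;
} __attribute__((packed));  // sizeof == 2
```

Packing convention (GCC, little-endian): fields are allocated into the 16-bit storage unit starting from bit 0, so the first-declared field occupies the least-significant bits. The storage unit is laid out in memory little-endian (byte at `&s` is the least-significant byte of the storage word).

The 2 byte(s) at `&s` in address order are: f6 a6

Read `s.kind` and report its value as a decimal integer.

[0]=0xf6 [1]=0xa6 (little-endian) → word 0xa6f6
bank:13 @ bit 0 → (0xa6f6>>0)&0x1fff = 0x6f6
kind:3 @ bit 13 → (0xa6f6>>13)&0x7 = 0x5  ←
kind signed 3b, MSB=1: 5 - 8 = -3

-3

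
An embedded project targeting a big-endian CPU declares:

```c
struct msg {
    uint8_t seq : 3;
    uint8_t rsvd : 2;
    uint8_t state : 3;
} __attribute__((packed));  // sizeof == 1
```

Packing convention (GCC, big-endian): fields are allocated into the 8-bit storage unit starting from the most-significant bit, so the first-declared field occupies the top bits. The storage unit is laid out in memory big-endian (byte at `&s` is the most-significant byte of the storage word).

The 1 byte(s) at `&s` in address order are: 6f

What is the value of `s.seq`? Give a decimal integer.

[0]=0x6f (big-endian) → word 0x6f
seq:3 @ bit 5 → (0x6f>>5)&0x7 = 0x3  ←
rsvd:2 @ bit 3 → (0x6f>>3)&0x3 = 0x1
state:3 @ bit 0 → (0x6f>>0)&0x7 = 0x7

3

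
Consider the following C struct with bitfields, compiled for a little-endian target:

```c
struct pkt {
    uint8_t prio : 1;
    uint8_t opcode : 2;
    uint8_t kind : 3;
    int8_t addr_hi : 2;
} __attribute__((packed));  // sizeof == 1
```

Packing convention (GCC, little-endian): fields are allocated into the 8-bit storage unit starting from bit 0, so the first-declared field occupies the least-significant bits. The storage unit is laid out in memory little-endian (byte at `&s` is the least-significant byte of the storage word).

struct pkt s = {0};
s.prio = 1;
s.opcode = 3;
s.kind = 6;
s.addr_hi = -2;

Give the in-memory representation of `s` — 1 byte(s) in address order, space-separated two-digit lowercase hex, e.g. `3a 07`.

[0+:1] prio=1 & 0x1 = 0x1; word=0x01
[1+:2] opcode=3 & 0x3 = 0x3; word=0x07
[3+:3] kind=6 & 0x7 = 0x6; word=0x37
[6+:2] addr_hi=-2 & 0x3 = 0x2; word=0xb7
word = 0xb7 → little-endian bytes:
  [0]=0xb7

b7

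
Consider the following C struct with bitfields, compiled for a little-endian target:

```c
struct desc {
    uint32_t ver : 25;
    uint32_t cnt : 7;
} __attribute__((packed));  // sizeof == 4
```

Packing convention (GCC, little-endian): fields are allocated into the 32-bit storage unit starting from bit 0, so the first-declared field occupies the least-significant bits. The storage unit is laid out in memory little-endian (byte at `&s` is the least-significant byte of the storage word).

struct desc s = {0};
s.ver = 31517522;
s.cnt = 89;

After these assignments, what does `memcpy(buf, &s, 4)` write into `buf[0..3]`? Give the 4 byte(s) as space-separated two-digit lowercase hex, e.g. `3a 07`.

ver (25b) val=31517522 bits=0x1e0eb52 at bit 0: 0x01e0eb52
cnt (7b) val=89 bits=0x59 at bit 25: 0xb3e0eb52
word = 0xb3e0eb52 → little-endian bytes:
  [0]=0x52  [1]=0xeb  [2]=0xe0  [3]=0xb3

52 eb e0 b3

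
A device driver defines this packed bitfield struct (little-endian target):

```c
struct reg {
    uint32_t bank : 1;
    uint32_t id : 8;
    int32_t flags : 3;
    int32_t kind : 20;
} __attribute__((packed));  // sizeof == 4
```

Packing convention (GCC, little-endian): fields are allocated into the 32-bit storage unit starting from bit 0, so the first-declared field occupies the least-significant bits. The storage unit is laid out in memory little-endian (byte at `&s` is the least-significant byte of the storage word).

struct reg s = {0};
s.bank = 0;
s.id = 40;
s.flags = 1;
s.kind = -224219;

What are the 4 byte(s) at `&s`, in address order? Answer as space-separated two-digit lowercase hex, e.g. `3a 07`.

50 52 42 c9

[0+:1] bank=0 & 0x1 = 0x0; word=0x00000000
[1+:8] id=40 & 0xff = 0x28; word=0x00000050
[9+:3] flags=1 & 0x7 = 0x1; word=0x00000250
[12+:20] kind=-224219 & 0xfffff = 0xc9425; word=0xc9425250
word = 0xc9425250 → little-endian bytes:
  [0]=0x50  [1]=0x52  [2]=0x42  [3]=0xc9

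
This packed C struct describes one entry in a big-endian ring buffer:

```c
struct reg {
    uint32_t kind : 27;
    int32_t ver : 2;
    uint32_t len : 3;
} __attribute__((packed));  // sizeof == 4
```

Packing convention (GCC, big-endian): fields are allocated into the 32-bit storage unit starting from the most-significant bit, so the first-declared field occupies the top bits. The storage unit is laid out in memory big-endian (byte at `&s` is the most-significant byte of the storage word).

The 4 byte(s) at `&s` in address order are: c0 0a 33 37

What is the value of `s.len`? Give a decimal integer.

7

[0]=0xc0 [1]=0x0a [2]=0x33 [3]=0x37 (big-endian) → word 0xc00a3337
kind [5+:27] = (word>>5) & 0x7ffffff = 100684185
ver [3+:2] = (word>>3) & 0x3 = 2
len [0+:3] = (word>>0) & 0x7 = 7  ←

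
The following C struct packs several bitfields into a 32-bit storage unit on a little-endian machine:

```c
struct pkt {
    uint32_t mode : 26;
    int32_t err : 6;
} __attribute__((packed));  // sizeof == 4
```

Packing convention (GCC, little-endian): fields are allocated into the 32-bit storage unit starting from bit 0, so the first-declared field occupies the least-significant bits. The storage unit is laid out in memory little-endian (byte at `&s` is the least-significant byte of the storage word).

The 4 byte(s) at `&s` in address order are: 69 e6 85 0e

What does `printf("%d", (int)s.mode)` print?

42329705

[0]=0x69 [1]=0xe6 [2]=0x85 [3]=0x0e (little-endian) → word 0x0e85e669
mode:26 @ bit 0 → (0x0e85e669>>0)&0x3ffffff = 0x285e669  ←
err:6 @ bit 26 → (0x0e85e669>>26)&0x3f = 0x3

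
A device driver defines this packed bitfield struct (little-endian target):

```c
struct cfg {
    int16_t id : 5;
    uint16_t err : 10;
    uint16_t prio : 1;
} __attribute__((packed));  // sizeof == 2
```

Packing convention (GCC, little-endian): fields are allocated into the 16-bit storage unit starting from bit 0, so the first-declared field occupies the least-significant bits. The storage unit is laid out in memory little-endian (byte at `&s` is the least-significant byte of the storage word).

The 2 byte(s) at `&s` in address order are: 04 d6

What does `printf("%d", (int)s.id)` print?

4

[0]=0x04 [1]=0xd6 (little-endian) → word 0xd604
id [0+:5] = (word>>0) & 0x1f = 4  ←
err [5+:10] = (word>>5) & 0x3ff = 688
prio [15+:1] = (word>>15) & 0x1 = 1
id signed 5b, MSB=0: value = 4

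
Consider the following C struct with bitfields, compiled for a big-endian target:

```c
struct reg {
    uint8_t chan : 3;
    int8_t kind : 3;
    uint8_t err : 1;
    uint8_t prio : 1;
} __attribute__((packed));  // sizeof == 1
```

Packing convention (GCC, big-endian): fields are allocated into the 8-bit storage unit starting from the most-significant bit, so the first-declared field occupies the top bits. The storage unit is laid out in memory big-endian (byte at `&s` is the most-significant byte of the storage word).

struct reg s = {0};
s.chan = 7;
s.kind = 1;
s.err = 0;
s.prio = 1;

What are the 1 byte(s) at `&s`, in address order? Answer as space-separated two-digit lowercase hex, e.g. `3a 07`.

e5

[5+:3] chan=7 & 0x7 = 0x7; word=0xe0
[2+:3] kind=1 & 0x7 = 0x1; word=0xe4
[1+:1] err=0 & 0x1 = 0x0; word=0xe4
[0+:1] prio=1 & 0x1 = 0x1; word=0xe5
word = 0xe5 → big-endian bytes:
  [0]=0xe5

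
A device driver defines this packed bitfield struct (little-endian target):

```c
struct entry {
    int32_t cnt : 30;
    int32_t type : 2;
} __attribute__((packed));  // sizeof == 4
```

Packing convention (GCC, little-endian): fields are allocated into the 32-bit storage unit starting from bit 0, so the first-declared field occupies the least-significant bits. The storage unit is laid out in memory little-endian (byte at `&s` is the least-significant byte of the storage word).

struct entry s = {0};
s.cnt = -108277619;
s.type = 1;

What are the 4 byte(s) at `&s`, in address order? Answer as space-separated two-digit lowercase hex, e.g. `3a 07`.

8d d0 8b 79

cnt (30b) val=-108277619 bits=0x398bd08d at bit 0: 0x398bd08d
type (2b) val=1 bits=0x1 at bit 30: 0x798bd08d
word = 0x798bd08d → little-endian bytes:
  [0]=0x8d  [1]=0xd0  [2]=0x8b  [3]=0x79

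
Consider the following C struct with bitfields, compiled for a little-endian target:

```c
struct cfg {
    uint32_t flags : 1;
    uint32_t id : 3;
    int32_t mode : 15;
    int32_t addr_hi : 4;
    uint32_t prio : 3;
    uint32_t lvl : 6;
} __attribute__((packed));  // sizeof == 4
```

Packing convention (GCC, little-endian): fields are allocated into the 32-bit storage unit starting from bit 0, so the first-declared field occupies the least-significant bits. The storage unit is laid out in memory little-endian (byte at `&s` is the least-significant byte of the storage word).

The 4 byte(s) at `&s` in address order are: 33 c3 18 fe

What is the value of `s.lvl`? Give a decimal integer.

63

[0]=0x33 [1]=0xc3 [2]=0x18 [3]=0xfe (little-endian) → word 0xfe18c333
flags:1 @ bit 0 → (0xfe18c333>>0)&0x1 = 0x1
id:3 @ bit 1 → (0xfe18c333>>1)&0x7 = 0x1
mode:15 @ bit 4 → (0xfe18c333>>4)&0x7fff = 0xc33
addr_hi:4 @ bit 19 → (0xfe18c333>>19)&0xf = 0x3
prio:3 @ bit 23 → (0xfe18c333>>23)&0x7 = 0x4
lvl:6 @ bit 26 → (0xfe18c333>>26)&0x3f = 0x3f  ←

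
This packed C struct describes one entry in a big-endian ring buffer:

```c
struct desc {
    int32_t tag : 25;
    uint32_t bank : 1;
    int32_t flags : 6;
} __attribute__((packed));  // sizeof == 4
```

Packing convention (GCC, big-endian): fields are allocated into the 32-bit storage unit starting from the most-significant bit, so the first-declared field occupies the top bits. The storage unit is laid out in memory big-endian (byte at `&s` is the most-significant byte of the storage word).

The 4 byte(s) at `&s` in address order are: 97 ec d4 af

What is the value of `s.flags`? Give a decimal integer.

[0]=0x97 [1]=0xec [2]=0xd4 [3]=0xaf (big-endian) → word 0x97ecd4af
tag [7+:25] = (word>>7) & 0x1ffffff = 19913129
bank [6+:1] = (word>>6) & 0x1 = 0
flags [0+:6] = (word>>0) & 0x3f = 47  ←
flags signed 6b, MSB=1: 47 - 64 = -17

-17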